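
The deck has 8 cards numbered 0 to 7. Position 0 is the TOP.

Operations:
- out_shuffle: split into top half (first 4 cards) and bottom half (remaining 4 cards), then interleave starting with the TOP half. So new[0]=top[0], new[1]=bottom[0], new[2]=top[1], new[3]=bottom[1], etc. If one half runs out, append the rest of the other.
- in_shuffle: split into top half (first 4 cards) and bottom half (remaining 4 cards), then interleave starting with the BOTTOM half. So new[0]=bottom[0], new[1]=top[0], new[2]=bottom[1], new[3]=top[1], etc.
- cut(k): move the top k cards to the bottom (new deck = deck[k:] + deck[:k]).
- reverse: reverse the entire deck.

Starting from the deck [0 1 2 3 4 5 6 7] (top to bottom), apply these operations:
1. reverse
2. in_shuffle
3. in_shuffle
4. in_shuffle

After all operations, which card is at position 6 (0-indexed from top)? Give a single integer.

Answer: 6

Derivation:
After op 1 (reverse): [7 6 5 4 3 2 1 0]
After op 2 (in_shuffle): [3 7 2 6 1 5 0 4]
After op 3 (in_shuffle): [1 3 5 7 0 2 4 6]
After op 4 (in_shuffle): [0 1 2 3 4 5 6 7]
Position 6: card 6.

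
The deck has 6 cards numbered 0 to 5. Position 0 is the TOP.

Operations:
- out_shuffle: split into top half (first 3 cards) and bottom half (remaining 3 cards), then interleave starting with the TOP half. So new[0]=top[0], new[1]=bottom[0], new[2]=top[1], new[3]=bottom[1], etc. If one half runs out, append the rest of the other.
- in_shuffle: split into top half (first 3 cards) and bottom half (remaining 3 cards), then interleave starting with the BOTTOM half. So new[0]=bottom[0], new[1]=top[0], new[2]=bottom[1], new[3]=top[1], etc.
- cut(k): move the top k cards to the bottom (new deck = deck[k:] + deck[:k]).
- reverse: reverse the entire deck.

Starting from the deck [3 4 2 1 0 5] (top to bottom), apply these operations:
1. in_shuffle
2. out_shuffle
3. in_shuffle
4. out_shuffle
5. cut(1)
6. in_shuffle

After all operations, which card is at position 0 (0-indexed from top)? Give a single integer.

After op 1 (in_shuffle): [1 3 0 4 5 2]
After op 2 (out_shuffle): [1 4 3 5 0 2]
After op 3 (in_shuffle): [5 1 0 4 2 3]
After op 4 (out_shuffle): [5 4 1 2 0 3]
After op 5 (cut(1)): [4 1 2 0 3 5]
After op 6 (in_shuffle): [0 4 3 1 5 2]
Position 0: card 0.

Answer: 0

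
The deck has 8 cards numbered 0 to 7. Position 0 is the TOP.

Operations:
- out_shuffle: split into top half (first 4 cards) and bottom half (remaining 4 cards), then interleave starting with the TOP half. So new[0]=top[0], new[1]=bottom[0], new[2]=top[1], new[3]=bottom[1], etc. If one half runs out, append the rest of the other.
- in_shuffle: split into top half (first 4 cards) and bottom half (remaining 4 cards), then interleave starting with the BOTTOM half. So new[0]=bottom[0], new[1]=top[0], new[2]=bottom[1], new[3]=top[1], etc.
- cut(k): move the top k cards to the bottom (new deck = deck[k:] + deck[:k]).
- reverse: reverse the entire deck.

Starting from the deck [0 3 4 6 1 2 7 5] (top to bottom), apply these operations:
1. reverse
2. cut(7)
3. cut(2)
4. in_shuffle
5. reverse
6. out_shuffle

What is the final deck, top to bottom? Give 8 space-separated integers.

Answer: 6 2 5 3 1 7 0 4

Derivation:
After op 1 (reverse): [5 7 2 1 6 4 3 0]
After op 2 (cut(7)): [0 5 7 2 1 6 4 3]
After op 3 (cut(2)): [7 2 1 6 4 3 0 5]
After op 4 (in_shuffle): [4 7 3 2 0 1 5 6]
After op 5 (reverse): [6 5 1 0 2 3 7 4]
After op 6 (out_shuffle): [6 2 5 3 1 7 0 4]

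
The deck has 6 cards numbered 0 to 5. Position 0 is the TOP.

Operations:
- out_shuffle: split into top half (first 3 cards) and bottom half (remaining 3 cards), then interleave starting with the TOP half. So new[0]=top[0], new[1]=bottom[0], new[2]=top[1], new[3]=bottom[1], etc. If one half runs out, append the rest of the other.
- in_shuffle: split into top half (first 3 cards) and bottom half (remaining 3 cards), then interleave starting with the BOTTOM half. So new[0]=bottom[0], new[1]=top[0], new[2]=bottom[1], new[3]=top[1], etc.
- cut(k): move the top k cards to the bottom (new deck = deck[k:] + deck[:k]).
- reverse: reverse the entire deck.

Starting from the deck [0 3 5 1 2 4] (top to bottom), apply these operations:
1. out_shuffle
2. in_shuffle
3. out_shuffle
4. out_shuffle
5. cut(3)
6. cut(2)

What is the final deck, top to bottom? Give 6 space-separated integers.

Answer: 3 2 4 1 5 0

Derivation:
After op 1 (out_shuffle): [0 1 3 2 5 4]
After op 2 (in_shuffle): [2 0 5 1 4 3]
After op 3 (out_shuffle): [2 1 0 4 5 3]
After op 4 (out_shuffle): [2 4 1 5 0 3]
After op 5 (cut(3)): [5 0 3 2 4 1]
After op 6 (cut(2)): [3 2 4 1 5 0]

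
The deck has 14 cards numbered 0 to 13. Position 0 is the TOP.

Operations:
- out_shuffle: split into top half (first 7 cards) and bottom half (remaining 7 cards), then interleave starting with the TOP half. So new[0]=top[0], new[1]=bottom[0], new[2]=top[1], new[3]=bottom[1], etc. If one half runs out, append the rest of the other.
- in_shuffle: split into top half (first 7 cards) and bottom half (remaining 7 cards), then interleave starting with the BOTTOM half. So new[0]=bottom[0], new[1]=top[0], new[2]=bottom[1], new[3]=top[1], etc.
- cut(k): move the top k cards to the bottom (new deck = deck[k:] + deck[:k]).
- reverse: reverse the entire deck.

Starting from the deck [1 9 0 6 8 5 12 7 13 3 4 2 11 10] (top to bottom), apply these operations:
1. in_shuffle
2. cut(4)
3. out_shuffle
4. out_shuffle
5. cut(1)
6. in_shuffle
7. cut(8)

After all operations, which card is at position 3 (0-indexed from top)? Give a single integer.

Answer: 10

Derivation:
After op 1 (in_shuffle): [7 1 13 9 3 0 4 6 2 8 11 5 10 12]
After op 2 (cut(4)): [3 0 4 6 2 8 11 5 10 12 7 1 13 9]
After op 3 (out_shuffle): [3 5 0 10 4 12 6 7 2 1 8 13 11 9]
After op 4 (out_shuffle): [3 7 5 2 0 1 10 8 4 13 12 11 6 9]
After op 5 (cut(1)): [7 5 2 0 1 10 8 4 13 12 11 6 9 3]
After op 6 (in_shuffle): [4 7 13 5 12 2 11 0 6 1 9 10 3 8]
After op 7 (cut(8)): [6 1 9 10 3 8 4 7 13 5 12 2 11 0]
Position 3: card 10.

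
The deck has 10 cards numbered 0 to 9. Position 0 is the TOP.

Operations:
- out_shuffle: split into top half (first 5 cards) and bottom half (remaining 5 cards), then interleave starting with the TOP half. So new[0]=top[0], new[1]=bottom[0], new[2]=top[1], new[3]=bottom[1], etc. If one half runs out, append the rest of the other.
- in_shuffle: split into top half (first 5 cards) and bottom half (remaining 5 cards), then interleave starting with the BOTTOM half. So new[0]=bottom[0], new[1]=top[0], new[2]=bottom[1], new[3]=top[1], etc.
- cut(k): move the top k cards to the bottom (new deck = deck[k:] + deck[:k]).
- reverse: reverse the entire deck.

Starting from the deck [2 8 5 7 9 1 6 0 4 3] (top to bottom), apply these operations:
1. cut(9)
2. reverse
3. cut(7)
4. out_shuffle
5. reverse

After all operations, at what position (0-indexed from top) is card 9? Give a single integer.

Answer: 4

Derivation:
After op 1 (cut(9)): [3 2 8 5 7 9 1 6 0 4]
After op 2 (reverse): [4 0 6 1 9 7 5 8 2 3]
After op 3 (cut(7)): [8 2 3 4 0 6 1 9 7 5]
After op 4 (out_shuffle): [8 6 2 1 3 9 4 7 0 5]
After op 5 (reverse): [5 0 7 4 9 3 1 2 6 8]
Card 9 is at position 4.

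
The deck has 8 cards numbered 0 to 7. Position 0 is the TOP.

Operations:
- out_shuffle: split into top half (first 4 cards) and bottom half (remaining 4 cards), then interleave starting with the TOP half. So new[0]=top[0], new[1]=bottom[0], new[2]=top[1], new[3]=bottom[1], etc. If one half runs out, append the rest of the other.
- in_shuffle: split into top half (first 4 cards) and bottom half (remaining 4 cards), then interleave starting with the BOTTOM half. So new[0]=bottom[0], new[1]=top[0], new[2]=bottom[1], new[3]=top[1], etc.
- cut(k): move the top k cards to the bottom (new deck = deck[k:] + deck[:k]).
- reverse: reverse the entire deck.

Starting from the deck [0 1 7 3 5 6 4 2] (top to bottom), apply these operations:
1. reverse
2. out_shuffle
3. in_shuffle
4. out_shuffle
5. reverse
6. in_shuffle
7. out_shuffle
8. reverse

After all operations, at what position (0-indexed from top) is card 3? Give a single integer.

After op 1 (reverse): [2 4 6 5 3 7 1 0]
After op 2 (out_shuffle): [2 3 4 7 6 1 5 0]
After op 3 (in_shuffle): [6 2 1 3 5 4 0 7]
After op 4 (out_shuffle): [6 5 2 4 1 0 3 7]
After op 5 (reverse): [7 3 0 1 4 2 5 6]
After op 6 (in_shuffle): [4 7 2 3 5 0 6 1]
After op 7 (out_shuffle): [4 5 7 0 2 6 3 1]
After op 8 (reverse): [1 3 6 2 0 7 5 4]
Card 3 is at position 1.

Answer: 1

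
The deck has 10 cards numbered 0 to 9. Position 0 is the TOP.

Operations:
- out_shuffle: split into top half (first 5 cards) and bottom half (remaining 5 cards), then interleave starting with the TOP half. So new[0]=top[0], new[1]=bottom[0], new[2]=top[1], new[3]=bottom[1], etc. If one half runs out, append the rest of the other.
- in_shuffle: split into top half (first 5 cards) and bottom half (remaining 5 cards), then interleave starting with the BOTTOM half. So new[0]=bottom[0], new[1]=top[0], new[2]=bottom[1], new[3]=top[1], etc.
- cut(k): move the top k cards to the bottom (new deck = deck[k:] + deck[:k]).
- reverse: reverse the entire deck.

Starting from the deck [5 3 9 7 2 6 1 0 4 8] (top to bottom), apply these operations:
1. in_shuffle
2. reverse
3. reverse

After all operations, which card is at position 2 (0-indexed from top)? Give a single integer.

Answer: 1

Derivation:
After op 1 (in_shuffle): [6 5 1 3 0 9 4 7 8 2]
After op 2 (reverse): [2 8 7 4 9 0 3 1 5 6]
After op 3 (reverse): [6 5 1 3 0 9 4 7 8 2]
Position 2: card 1.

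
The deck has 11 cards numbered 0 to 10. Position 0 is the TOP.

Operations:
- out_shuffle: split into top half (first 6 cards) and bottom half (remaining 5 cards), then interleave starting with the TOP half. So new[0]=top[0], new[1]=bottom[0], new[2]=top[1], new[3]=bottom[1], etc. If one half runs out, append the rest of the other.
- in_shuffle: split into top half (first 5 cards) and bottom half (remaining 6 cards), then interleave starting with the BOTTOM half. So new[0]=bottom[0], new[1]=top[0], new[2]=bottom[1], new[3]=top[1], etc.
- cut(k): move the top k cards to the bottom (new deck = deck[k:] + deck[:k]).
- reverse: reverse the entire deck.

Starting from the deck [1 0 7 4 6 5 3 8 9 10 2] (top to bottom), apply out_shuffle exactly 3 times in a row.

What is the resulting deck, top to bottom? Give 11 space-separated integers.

Answer: 1 8 4 2 3 7 10 5 0 9 6

Derivation:
After op 1 (out_shuffle): [1 3 0 8 7 9 4 10 6 2 5]
After op 2 (out_shuffle): [1 4 3 10 0 6 8 2 7 5 9]
After op 3 (out_shuffle): [1 8 4 2 3 7 10 5 0 9 6]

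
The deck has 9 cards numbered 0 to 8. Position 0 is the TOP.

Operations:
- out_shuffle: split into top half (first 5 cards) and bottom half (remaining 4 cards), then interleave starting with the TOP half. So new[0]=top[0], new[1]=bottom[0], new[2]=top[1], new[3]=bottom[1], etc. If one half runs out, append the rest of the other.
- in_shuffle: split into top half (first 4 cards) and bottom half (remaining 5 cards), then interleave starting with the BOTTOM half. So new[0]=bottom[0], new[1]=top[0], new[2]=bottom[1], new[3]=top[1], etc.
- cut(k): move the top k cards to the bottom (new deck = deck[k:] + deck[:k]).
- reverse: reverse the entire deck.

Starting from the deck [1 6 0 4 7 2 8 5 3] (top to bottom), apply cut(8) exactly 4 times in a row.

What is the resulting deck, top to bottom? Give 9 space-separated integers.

After op 1 (cut(8)): [3 1 6 0 4 7 2 8 5]
After op 2 (cut(8)): [5 3 1 6 0 4 7 2 8]
After op 3 (cut(8)): [8 5 3 1 6 0 4 7 2]
After op 4 (cut(8)): [2 8 5 3 1 6 0 4 7]

Answer: 2 8 5 3 1 6 0 4 7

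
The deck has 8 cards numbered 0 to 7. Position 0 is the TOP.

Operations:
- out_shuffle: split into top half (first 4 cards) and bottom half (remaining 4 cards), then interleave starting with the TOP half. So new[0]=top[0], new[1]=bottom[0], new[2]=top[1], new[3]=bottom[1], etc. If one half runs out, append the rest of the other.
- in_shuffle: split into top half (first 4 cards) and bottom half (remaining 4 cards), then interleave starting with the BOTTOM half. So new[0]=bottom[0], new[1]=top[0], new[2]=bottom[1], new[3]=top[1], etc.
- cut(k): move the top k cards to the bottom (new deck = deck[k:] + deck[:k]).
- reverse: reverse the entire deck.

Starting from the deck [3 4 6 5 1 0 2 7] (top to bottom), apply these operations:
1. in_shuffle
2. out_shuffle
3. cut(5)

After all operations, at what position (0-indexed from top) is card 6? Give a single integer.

Answer: 6

Derivation:
After op 1 (in_shuffle): [1 3 0 4 2 6 7 5]
After op 2 (out_shuffle): [1 2 3 6 0 7 4 5]
After op 3 (cut(5)): [7 4 5 1 2 3 6 0]
Card 6 is at position 6.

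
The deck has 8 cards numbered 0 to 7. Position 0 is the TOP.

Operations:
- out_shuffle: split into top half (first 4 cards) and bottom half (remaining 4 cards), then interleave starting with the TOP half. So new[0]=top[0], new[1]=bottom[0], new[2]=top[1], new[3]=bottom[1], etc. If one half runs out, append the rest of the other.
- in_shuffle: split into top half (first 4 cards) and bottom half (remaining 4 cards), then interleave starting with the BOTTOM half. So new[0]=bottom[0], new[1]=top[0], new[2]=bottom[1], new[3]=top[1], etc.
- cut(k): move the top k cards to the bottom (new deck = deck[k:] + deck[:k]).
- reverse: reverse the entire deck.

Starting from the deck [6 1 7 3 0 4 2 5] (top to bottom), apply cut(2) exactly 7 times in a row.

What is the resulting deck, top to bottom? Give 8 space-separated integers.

Answer: 2 5 6 1 7 3 0 4

Derivation:
After op 1 (cut(2)): [7 3 0 4 2 5 6 1]
After op 2 (cut(2)): [0 4 2 5 6 1 7 3]
After op 3 (cut(2)): [2 5 6 1 7 3 0 4]
After op 4 (cut(2)): [6 1 7 3 0 4 2 5]
After op 5 (cut(2)): [7 3 0 4 2 5 6 1]
After op 6 (cut(2)): [0 4 2 5 6 1 7 3]
After op 7 (cut(2)): [2 5 6 1 7 3 0 4]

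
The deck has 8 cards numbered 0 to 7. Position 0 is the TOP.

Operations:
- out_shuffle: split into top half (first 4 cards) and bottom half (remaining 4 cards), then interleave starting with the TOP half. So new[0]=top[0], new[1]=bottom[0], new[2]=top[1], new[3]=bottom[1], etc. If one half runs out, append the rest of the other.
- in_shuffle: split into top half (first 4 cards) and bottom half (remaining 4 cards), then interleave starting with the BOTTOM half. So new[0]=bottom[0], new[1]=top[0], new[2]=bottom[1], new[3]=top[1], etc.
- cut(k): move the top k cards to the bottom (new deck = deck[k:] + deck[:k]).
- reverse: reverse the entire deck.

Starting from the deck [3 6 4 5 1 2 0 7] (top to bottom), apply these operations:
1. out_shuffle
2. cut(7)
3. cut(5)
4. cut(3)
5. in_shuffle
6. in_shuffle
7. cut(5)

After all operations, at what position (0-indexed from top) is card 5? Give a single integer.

Answer: 7

Derivation:
After op 1 (out_shuffle): [3 1 6 2 4 0 5 7]
After op 2 (cut(7)): [7 3 1 6 2 4 0 5]
After op 3 (cut(5)): [4 0 5 7 3 1 6 2]
After op 4 (cut(3)): [7 3 1 6 2 4 0 5]
After op 5 (in_shuffle): [2 7 4 3 0 1 5 6]
After op 6 (in_shuffle): [0 2 1 7 5 4 6 3]
After op 7 (cut(5)): [4 6 3 0 2 1 7 5]
Card 5 is at position 7.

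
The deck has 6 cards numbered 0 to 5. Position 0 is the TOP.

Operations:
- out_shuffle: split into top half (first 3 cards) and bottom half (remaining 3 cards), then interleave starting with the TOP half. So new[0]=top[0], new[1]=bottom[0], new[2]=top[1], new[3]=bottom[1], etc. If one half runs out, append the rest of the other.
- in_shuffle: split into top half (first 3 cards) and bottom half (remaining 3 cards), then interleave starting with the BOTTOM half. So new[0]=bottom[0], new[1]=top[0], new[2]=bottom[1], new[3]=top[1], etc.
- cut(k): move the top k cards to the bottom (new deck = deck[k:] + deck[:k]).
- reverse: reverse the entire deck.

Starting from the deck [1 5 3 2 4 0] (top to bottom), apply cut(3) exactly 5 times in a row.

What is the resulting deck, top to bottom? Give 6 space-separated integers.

Answer: 2 4 0 1 5 3

Derivation:
After op 1 (cut(3)): [2 4 0 1 5 3]
After op 2 (cut(3)): [1 5 3 2 4 0]
After op 3 (cut(3)): [2 4 0 1 5 3]
After op 4 (cut(3)): [1 5 3 2 4 0]
After op 5 (cut(3)): [2 4 0 1 5 3]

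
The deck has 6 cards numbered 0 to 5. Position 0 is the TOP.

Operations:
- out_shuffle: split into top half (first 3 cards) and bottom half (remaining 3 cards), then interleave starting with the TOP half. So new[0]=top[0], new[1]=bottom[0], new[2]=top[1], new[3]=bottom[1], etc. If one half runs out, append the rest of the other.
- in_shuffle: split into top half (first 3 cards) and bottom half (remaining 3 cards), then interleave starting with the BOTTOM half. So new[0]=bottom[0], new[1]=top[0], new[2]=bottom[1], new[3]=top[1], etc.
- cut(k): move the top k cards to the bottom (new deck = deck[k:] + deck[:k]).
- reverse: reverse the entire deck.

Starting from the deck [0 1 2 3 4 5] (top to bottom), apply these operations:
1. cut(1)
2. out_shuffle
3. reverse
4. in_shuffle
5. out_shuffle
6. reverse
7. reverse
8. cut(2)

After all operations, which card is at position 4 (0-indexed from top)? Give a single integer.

Answer: 2

Derivation:
After op 1 (cut(1)): [1 2 3 4 5 0]
After op 2 (out_shuffle): [1 4 2 5 3 0]
After op 3 (reverse): [0 3 5 2 4 1]
After op 4 (in_shuffle): [2 0 4 3 1 5]
After op 5 (out_shuffle): [2 3 0 1 4 5]
After op 6 (reverse): [5 4 1 0 3 2]
After op 7 (reverse): [2 3 0 1 4 5]
After op 8 (cut(2)): [0 1 4 5 2 3]
Position 4: card 2.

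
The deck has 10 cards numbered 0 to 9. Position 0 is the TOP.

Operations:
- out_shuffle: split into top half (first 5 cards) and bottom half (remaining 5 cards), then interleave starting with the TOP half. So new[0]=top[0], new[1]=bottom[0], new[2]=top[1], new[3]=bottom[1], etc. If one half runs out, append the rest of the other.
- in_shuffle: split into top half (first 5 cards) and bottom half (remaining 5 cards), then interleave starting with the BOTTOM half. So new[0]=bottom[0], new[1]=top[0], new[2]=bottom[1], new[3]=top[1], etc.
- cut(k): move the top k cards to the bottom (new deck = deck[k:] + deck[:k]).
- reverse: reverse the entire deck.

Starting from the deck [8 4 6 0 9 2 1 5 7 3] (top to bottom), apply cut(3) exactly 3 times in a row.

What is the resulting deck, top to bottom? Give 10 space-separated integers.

After op 1 (cut(3)): [0 9 2 1 5 7 3 8 4 6]
After op 2 (cut(3)): [1 5 7 3 8 4 6 0 9 2]
After op 3 (cut(3)): [3 8 4 6 0 9 2 1 5 7]

Answer: 3 8 4 6 0 9 2 1 5 7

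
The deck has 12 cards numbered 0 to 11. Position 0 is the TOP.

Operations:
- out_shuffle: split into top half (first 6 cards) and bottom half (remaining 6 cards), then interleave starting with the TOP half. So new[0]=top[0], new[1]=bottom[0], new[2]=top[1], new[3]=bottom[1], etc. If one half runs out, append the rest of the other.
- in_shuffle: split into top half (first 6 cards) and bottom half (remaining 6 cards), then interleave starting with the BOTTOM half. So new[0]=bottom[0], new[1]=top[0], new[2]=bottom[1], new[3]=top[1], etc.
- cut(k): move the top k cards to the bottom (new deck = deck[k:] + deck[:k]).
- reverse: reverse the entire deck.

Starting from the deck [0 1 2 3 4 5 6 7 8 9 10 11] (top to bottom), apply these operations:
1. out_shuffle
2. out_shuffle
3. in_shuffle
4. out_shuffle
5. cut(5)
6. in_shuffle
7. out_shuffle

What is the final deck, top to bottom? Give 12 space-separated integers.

After op 1 (out_shuffle): [0 6 1 7 2 8 3 9 4 10 5 11]
After op 2 (out_shuffle): [0 3 6 9 1 4 7 10 2 5 8 11]
After op 3 (in_shuffle): [7 0 10 3 2 6 5 9 8 1 11 4]
After op 4 (out_shuffle): [7 5 0 9 10 8 3 1 2 11 6 4]
After op 5 (cut(5)): [8 3 1 2 11 6 4 7 5 0 9 10]
After op 6 (in_shuffle): [4 8 7 3 5 1 0 2 9 11 10 6]
After op 7 (out_shuffle): [4 0 8 2 7 9 3 11 5 10 1 6]

Answer: 4 0 8 2 7 9 3 11 5 10 1 6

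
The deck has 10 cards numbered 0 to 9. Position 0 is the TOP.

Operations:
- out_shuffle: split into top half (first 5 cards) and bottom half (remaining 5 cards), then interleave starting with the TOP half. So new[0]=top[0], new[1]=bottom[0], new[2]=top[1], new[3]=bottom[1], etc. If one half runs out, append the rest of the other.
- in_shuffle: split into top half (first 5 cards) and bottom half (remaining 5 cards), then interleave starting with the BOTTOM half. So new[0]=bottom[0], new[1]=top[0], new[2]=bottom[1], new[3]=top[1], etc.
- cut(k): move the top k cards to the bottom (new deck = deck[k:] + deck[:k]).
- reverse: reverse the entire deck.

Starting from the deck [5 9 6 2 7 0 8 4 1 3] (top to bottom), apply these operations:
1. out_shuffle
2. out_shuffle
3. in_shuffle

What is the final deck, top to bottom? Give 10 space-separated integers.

After op 1 (out_shuffle): [5 0 9 8 6 4 2 1 7 3]
After op 2 (out_shuffle): [5 4 0 2 9 1 8 7 6 3]
After op 3 (in_shuffle): [1 5 8 4 7 0 6 2 3 9]

Answer: 1 5 8 4 7 0 6 2 3 9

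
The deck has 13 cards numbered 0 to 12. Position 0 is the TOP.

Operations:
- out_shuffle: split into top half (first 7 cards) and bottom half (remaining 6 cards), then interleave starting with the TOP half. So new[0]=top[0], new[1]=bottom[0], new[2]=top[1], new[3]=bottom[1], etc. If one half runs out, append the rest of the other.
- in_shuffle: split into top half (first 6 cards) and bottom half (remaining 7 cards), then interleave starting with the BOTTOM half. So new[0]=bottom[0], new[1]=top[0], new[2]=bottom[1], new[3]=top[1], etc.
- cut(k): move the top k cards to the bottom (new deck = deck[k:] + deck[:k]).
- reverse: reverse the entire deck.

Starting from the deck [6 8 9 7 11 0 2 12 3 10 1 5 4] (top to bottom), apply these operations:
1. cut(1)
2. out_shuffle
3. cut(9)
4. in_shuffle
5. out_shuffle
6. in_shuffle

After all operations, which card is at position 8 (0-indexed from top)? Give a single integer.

After op 1 (cut(1)): [8 9 7 11 0 2 12 3 10 1 5 4 6]
After op 2 (out_shuffle): [8 3 9 10 7 1 11 5 0 4 2 6 12]
After op 3 (cut(9)): [4 2 6 12 8 3 9 10 7 1 11 5 0]
After op 4 (in_shuffle): [9 4 10 2 7 6 1 12 11 8 5 3 0]
After op 5 (out_shuffle): [9 12 4 11 10 8 2 5 7 3 6 0 1]
After op 6 (in_shuffle): [2 9 5 12 7 4 3 11 6 10 0 8 1]
Position 8: card 6.

Answer: 6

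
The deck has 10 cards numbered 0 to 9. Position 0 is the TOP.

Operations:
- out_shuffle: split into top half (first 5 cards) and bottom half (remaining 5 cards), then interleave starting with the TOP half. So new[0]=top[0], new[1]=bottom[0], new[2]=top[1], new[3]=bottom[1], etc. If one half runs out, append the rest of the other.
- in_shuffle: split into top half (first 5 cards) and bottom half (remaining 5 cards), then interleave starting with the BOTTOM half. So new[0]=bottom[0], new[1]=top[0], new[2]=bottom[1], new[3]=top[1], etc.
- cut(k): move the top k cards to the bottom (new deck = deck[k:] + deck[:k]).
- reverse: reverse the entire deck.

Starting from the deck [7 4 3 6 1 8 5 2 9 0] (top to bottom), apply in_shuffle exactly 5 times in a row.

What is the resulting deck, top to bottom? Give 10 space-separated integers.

After op 1 (in_shuffle): [8 7 5 4 2 3 9 6 0 1]
After op 2 (in_shuffle): [3 8 9 7 6 5 0 4 1 2]
After op 3 (in_shuffle): [5 3 0 8 4 9 1 7 2 6]
After op 4 (in_shuffle): [9 5 1 3 7 0 2 8 6 4]
After op 5 (in_shuffle): [0 9 2 5 8 1 6 3 4 7]

Answer: 0 9 2 5 8 1 6 3 4 7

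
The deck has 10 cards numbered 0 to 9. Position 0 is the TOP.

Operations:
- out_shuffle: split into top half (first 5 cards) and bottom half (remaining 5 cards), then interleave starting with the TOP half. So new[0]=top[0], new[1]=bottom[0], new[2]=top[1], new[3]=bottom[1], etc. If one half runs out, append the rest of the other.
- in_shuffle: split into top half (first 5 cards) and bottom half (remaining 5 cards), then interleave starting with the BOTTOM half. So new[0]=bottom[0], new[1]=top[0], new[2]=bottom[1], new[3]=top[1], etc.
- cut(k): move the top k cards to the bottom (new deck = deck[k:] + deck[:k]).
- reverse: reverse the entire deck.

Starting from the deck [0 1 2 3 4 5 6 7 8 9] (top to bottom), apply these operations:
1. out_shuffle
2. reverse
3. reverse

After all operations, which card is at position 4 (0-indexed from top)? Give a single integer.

Answer: 2

Derivation:
After op 1 (out_shuffle): [0 5 1 6 2 7 3 8 4 9]
After op 2 (reverse): [9 4 8 3 7 2 6 1 5 0]
After op 3 (reverse): [0 5 1 6 2 7 3 8 4 9]
Position 4: card 2.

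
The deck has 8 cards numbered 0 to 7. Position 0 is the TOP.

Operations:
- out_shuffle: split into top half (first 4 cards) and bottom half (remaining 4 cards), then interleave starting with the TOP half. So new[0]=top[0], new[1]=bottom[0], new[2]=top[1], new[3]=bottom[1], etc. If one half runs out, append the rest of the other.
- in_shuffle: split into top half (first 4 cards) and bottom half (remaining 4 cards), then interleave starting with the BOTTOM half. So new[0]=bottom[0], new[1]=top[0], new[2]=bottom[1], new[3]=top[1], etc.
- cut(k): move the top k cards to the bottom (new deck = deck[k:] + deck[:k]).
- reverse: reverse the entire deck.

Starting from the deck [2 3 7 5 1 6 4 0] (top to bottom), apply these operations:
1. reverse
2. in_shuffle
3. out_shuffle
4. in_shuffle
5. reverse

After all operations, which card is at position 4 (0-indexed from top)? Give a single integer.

After op 1 (reverse): [0 4 6 1 5 7 3 2]
After op 2 (in_shuffle): [5 0 7 4 3 6 2 1]
After op 3 (out_shuffle): [5 3 0 6 7 2 4 1]
After op 4 (in_shuffle): [7 5 2 3 4 0 1 6]
After op 5 (reverse): [6 1 0 4 3 2 5 7]
Position 4: card 3.

Answer: 3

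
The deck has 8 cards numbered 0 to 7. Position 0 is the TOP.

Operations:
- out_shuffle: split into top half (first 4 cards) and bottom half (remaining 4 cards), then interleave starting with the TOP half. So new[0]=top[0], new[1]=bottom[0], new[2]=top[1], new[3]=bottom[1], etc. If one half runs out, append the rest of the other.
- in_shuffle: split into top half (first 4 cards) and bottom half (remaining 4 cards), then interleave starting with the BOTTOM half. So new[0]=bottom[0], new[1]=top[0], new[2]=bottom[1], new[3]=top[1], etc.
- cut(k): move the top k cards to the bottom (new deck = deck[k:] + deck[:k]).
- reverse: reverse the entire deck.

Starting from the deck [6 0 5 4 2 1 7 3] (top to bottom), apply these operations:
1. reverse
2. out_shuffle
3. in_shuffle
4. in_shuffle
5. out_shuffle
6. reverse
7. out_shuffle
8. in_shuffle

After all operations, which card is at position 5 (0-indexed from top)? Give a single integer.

After op 1 (reverse): [3 7 1 2 4 5 0 6]
After op 2 (out_shuffle): [3 4 7 5 1 0 2 6]
After op 3 (in_shuffle): [1 3 0 4 2 7 6 5]
After op 4 (in_shuffle): [2 1 7 3 6 0 5 4]
After op 5 (out_shuffle): [2 6 1 0 7 5 3 4]
After op 6 (reverse): [4 3 5 7 0 1 6 2]
After op 7 (out_shuffle): [4 0 3 1 5 6 7 2]
After op 8 (in_shuffle): [5 4 6 0 7 3 2 1]
Position 5: card 3.

Answer: 3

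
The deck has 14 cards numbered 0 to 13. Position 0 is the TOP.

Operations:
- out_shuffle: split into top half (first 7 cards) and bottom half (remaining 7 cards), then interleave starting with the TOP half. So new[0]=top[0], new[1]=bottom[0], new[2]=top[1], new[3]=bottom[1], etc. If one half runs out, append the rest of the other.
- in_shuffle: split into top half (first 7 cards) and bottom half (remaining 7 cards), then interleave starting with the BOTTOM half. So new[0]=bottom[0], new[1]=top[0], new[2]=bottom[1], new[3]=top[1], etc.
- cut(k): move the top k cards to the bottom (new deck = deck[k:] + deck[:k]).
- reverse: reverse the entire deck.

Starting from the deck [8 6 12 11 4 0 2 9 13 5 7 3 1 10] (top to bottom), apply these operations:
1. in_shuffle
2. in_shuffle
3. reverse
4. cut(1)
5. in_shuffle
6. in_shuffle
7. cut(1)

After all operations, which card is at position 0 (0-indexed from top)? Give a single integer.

After op 1 (in_shuffle): [9 8 13 6 5 12 7 11 3 4 1 0 10 2]
After op 2 (in_shuffle): [11 9 3 8 4 13 1 6 0 5 10 12 2 7]
After op 3 (reverse): [7 2 12 10 5 0 6 1 13 4 8 3 9 11]
After op 4 (cut(1)): [2 12 10 5 0 6 1 13 4 8 3 9 11 7]
After op 5 (in_shuffle): [13 2 4 12 8 10 3 5 9 0 11 6 7 1]
After op 6 (in_shuffle): [5 13 9 2 0 4 11 12 6 8 7 10 1 3]
After op 7 (cut(1)): [13 9 2 0 4 11 12 6 8 7 10 1 3 5]
Position 0: card 13.

Answer: 13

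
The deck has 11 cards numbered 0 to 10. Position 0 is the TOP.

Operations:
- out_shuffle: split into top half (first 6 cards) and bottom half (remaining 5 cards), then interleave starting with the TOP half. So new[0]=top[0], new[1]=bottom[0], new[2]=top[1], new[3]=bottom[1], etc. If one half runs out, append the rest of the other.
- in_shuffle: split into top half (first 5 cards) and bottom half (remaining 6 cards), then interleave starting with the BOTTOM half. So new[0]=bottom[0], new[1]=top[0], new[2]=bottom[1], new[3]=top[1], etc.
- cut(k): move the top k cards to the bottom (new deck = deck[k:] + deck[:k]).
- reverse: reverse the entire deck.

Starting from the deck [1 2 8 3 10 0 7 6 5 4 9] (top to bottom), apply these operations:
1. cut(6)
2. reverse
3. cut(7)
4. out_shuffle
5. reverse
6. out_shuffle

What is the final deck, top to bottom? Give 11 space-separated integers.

Answer: 10 6 9 8 0 5 1 3 7 4 2

Derivation:
After op 1 (cut(6)): [7 6 5 4 9 1 2 8 3 10 0]
After op 2 (reverse): [0 10 3 8 2 1 9 4 5 6 7]
After op 3 (cut(7)): [4 5 6 7 0 10 3 8 2 1 9]
After op 4 (out_shuffle): [4 3 5 8 6 2 7 1 0 9 10]
After op 5 (reverse): [10 9 0 1 7 2 6 8 5 3 4]
After op 6 (out_shuffle): [10 6 9 8 0 5 1 3 7 4 2]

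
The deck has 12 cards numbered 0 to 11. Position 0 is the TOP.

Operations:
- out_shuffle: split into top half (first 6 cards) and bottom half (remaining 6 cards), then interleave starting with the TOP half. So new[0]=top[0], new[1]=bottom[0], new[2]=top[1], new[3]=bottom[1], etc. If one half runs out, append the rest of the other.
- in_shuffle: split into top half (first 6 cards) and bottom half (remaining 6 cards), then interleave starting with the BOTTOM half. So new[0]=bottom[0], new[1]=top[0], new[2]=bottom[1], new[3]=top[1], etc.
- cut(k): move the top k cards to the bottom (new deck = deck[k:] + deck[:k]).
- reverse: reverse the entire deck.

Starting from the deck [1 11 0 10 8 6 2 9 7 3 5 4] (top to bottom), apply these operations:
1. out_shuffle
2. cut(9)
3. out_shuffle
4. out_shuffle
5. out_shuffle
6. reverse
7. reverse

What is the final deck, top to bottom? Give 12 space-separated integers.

Answer: 5 0 1 3 9 4 10 11 6 7 2 8

Derivation:
After op 1 (out_shuffle): [1 2 11 9 0 7 10 3 8 5 6 4]
After op 2 (cut(9)): [5 6 4 1 2 11 9 0 7 10 3 8]
After op 3 (out_shuffle): [5 9 6 0 4 7 1 10 2 3 11 8]
After op 4 (out_shuffle): [5 1 9 10 6 2 0 3 4 11 7 8]
After op 5 (out_shuffle): [5 0 1 3 9 4 10 11 6 7 2 8]
After op 6 (reverse): [8 2 7 6 11 10 4 9 3 1 0 5]
After op 7 (reverse): [5 0 1 3 9 4 10 11 6 7 2 8]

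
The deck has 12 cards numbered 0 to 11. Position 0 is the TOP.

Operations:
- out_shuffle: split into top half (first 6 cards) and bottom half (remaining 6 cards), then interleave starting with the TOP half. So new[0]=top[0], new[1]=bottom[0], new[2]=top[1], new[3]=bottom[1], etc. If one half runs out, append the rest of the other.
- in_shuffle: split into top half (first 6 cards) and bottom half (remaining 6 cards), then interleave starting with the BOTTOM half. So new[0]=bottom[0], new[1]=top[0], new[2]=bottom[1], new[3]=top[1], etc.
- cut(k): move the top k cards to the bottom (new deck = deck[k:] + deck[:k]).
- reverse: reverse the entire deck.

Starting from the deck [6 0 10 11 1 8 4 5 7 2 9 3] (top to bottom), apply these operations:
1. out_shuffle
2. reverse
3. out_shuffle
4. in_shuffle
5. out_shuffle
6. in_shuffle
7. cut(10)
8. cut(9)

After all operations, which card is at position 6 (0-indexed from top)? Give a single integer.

Answer: 1

Derivation:
After op 1 (out_shuffle): [6 4 0 5 10 7 11 2 1 9 8 3]
After op 2 (reverse): [3 8 9 1 2 11 7 10 5 0 4 6]
After op 3 (out_shuffle): [3 7 8 10 9 5 1 0 2 4 11 6]
After op 4 (in_shuffle): [1 3 0 7 2 8 4 10 11 9 6 5]
After op 5 (out_shuffle): [1 4 3 10 0 11 7 9 2 6 8 5]
After op 6 (in_shuffle): [7 1 9 4 2 3 6 10 8 0 5 11]
After op 7 (cut(10)): [5 11 7 1 9 4 2 3 6 10 8 0]
After op 8 (cut(9)): [10 8 0 5 11 7 1 9 4 2 3 6]
Position 6: card 1.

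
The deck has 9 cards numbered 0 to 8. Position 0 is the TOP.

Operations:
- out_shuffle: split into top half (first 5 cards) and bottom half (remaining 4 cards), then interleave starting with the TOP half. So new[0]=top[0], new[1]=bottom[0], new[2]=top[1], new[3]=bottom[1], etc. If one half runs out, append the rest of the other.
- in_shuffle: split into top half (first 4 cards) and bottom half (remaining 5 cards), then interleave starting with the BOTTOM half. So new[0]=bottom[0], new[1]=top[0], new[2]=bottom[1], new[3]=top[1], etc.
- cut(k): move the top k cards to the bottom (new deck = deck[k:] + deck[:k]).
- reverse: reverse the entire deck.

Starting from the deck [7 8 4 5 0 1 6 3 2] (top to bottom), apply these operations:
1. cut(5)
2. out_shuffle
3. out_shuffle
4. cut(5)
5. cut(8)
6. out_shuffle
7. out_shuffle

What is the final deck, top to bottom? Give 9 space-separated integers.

After op 1 (cut(5)): [1 6 3 2 7 8 4 5 0]
After op 2 (out_shuffle): [1 8 6 4 3 5 2 0 7]
After op 3 (out_shuffle): [1 5 8 2 6 0 4 7 3]
After op 4 (cut(5)): [0 4 7 3 1 5 8 2 6]
After op 5 (cut(8)): [6 0 4 7 3 1 5 8 2]
After op 6 (out_shuffle): [6 1 0 5 4 8 7 2 3]
After op 7 (out_shuffle): [6 8 1 7 0 2 5 3 4]

Answer: 6 8 1 7 0 2 5 3 4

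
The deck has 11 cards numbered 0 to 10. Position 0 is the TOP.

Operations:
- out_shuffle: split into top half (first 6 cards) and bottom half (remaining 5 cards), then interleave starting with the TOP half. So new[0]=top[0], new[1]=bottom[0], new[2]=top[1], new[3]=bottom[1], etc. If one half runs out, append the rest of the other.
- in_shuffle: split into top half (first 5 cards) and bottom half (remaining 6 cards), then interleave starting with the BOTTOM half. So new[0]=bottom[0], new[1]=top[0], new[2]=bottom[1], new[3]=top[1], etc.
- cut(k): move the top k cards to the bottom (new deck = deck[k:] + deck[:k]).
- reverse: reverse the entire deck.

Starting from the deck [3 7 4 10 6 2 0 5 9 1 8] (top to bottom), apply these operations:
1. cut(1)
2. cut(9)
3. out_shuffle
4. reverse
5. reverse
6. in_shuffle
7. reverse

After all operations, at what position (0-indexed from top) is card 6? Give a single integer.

After op 1 (cut(1)): [7 4 10 6 2 0 5 9 1 8 3]
After op 2 (cut(9)): [8 3 7 4 10 6 2 0 5 9 1]
After op 3 (out_shuffle): [8 2 3 0 7 5 4 9 10 1 6]
After op 4 (reverse): [6 1 10 9 4 5 7 0 3 2 8]
After op 5 (reverse): [8 2 3 0 7 5 4 9 10 1 6]
After op 6 (in_shuffle): [5 8 4 2 9 3 10 0 1 7 6]
After op 7 (reverse): [6 7 1 0 10 3 9 2 4 8 5]
Card 6 is at position 0.

Answer: 0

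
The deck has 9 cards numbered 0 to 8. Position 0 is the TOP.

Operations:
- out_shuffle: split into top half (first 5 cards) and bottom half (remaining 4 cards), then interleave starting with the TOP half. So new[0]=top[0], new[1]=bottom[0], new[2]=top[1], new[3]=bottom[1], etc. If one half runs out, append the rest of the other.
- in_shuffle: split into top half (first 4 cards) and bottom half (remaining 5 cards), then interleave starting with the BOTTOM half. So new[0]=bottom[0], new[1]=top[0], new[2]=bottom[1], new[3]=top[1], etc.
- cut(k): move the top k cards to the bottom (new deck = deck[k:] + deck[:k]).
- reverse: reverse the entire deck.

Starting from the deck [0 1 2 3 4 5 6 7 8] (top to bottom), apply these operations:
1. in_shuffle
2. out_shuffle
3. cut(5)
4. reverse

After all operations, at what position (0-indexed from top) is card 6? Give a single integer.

Answer: 5

Derivation:
After op 1 (in_shuffle): [4 0 5 1 6 2 7 3 8]
After op 2 (out_shuffle): [4 2 0 7 5 3 1 8 6]
After op 3 (cut(5)): [3 1 8 6 4 2 0 7 5]
After op 4 (reverse): [5 7 0 2 4 6 8 1 3]
Card 6 is at position 5.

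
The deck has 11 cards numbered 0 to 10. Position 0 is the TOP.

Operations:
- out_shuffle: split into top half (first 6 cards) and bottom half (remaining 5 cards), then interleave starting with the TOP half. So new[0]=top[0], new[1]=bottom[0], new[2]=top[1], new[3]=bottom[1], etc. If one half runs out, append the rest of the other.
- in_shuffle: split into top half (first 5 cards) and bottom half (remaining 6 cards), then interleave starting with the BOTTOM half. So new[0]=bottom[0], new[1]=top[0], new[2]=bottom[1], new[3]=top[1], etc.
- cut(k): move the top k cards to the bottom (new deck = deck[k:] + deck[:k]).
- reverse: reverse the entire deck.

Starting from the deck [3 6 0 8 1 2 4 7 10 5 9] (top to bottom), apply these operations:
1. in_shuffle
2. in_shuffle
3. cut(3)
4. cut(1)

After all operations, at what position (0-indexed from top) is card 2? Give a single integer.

Answer: 8

Derivation:
After op 1 (in_shuffle): [2 3 4 6 7 0 10 8 5 1 9]
After op 2 (in_shuffle): [0 2 10 3 8 4 5 6 1 7 9]
After op 3 (cut(3)): [3 8 4 5 6 1 7 9 0 2 10]
After op 4 (cut(1)): [8 4 5 6 1 7 9 0 2 10 3]
Card 2 is at position 8.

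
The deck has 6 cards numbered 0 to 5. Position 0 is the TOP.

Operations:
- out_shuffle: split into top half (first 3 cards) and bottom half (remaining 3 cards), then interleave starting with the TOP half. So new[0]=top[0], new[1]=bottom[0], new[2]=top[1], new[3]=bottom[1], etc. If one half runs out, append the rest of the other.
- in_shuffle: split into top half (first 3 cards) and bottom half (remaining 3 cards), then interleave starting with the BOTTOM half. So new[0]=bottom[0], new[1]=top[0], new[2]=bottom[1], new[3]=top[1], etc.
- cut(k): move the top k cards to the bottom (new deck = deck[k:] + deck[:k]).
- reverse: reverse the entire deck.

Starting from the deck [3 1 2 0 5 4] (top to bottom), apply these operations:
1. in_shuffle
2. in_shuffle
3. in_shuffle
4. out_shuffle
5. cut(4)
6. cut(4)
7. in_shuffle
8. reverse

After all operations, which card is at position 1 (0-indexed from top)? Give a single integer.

Answer: 0

Derivation:
After op 1 (in_shuffle): [0 3 5 1 4 2]
After op 2 (in_shuffle): [1 0 4 3 2 5]
After op 3 (in_shuffle): [3 1 2 0 5 4]
After op 4 (out_shuffle): [3 0 1 5 2 4]
After op 5 (cut(4)): [2 4 3 0 1 5]
After op 6 (cut(4)): [1 5 2 4 3 0]
After op 7 (in_shuffle): [4 1 3 5 0 2]
After op 8 (reverse): [2 0 5 3 1 4]
Position 1: card 0.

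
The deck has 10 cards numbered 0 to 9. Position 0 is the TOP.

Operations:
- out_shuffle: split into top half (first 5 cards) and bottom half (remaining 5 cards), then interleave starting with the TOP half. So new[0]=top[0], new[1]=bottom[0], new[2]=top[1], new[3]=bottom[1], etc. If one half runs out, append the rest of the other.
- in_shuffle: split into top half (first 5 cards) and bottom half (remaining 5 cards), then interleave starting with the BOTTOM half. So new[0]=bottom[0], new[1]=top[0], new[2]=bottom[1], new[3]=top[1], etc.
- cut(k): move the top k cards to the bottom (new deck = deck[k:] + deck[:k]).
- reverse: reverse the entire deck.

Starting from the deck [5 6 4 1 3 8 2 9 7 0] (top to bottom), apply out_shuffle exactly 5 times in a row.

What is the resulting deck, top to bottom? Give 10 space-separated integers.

After op 1 (out_shuffle): [5 8 6 2 4 9 1 7 3 0]
After op 2 (out_shuffle): [5 9 8 1 6 7 2 3 4 0]
After op 3 (out_shuffle): [5 7 9 2 8 3 1 4 6 0]
After op 4 (out_shuffle): [5 3 7 1 9 4 2 6 8 0]
After op 5 (out_shuffle): [5 4 3 2 7 6 1 8 9 0]

Answer: 5 4 3 2 7 6 1 8 9 0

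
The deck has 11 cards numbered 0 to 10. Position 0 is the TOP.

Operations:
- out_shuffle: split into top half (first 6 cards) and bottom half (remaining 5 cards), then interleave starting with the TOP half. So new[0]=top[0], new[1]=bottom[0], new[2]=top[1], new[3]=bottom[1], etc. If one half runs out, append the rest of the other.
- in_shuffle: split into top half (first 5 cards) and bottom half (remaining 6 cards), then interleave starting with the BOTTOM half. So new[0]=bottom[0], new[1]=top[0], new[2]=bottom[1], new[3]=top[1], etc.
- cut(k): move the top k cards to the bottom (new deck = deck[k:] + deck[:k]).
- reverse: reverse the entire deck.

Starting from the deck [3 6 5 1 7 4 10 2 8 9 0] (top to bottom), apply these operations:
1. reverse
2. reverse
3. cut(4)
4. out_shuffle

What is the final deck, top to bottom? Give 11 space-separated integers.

After op 1 (reverse): [0 9 8 2 10 4 7 1 5 6 3]
After op 2 (reverse): [3 6 5 1 7 4 10 2 8 9 0]
After op 3 (cut(4)): [7 4 10 2 8 9 0 3 6 5 1]
After op 4 (out_shuffle): [7 0 4 3 10 6 2 5 8 1 9]

Answer: 7 0 4 3 10 6 2 5 8 1 9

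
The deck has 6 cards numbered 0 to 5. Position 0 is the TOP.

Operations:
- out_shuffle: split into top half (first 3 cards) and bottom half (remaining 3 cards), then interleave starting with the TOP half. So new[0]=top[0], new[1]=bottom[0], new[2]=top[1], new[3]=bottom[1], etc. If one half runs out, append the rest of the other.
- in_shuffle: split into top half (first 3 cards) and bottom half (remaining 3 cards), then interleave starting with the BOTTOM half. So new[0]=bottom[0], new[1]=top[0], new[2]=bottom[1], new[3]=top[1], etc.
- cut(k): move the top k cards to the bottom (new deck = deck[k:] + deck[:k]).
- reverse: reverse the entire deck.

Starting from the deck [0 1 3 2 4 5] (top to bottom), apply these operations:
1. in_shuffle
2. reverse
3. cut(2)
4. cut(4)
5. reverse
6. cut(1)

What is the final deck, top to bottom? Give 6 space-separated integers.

After op 1 (in_shuffle): [2 0 4 1 5 3]
After op 2 (reverse): [3 5 1 4 0 2]
After op 3 (cut(2)): [1 4 0 2 3 5]
After op 4 (cut(4)): [3 5 1 4 0 2]
After op 5 (reverse): [2 0 4 1 5 3]
After op 6 (cut(1)): [0 4 1 5 3 2]

Answer: 0 4 1 5 3 2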